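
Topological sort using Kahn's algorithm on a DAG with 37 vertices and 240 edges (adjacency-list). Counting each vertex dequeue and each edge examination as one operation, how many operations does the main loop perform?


Kahn's algorithm:
  1. Compute in-degrees: O(V + E)
  2. Process queue: each vertex dequeued once (O(V))
     each edge examined once (O(E))
Total = V + E = 37 + 240 = 277


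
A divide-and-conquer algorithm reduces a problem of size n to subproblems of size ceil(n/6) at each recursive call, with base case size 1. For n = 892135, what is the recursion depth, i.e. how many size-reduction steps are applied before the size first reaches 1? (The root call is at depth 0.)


Each step divides the size by 6 (rounding up); after k steps the size is ceil(n/6^k), which equals 1 exactly when 6^k >= n.
So the depth is the smallest k with 6^k >= 892135, i.e. ceil(log_6(892135)).
6^7 = 279936 < 892135 <= 1679616 = 6^8
Recursion depth = 8


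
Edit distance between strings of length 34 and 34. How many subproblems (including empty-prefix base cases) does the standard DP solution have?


The table includes base cases (empty prefixes).
Rows: (m+1) = 35
Columns: (n+1) = 35
Total = 35 * 35 = 1225


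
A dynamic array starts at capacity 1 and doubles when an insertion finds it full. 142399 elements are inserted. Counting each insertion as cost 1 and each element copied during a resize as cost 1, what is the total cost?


n = 142399
Insertion costs: 142399
Resizes copy 1, 2, 4, ... up to the largest power of 2 that is <= n-1 = 142398, i.e. 131072.
Copy costs = 1 + 2 + 4 + 8 + 16 + 32 + 64 + 128 + 256 + 512 + 1024 + 2048 + 4096 + 8192 + 16384 + 32768 + 65536 + 131072 = 262143
Total = 142399 + 262143 = 404542


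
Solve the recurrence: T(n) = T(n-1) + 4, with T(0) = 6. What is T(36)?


Unrolling the recurrence:
T(36) = T(35) + 4
       = T(34) + 4 + 4
       = T(33) + 4*3
       ...
       = T(0) + 4*36
       = 6 + 144 = 150


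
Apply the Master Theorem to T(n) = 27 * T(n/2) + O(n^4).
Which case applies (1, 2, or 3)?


The Master Theorem: T(n) = a*T(n/b) + O(n^c)
  a = 27, b = 2, c = 4
log_b(a) = log_2(27) ~ 4.755
Compare b^c with a: 2^4 = 16 < 27, so c < log_b(a).
Since c < log_b(a), Case 1 applies.
T(n) = O(n^(log_2 27)) ~ O(n^4.755)
Master Theorem case = 1


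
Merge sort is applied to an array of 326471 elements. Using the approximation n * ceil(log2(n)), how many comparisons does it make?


Merge sort divides the array into halves recursively.
Number of levels = ceil(log2(326471)) = 19
At each level, approximately n = 326471 comparisons are needed for merging.
Total comparisons ~ n * ceil(log2(n)) = 326471 * 19 = 6202949


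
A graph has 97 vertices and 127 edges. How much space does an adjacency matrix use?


Adjacency matrix: V x V grid of entries
Space = V^2 = 97^2 = 97 * 97 = 9409


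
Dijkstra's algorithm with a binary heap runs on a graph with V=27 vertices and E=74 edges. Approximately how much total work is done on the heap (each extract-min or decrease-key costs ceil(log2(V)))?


Dijkstra with a binary heap: each vertex is extracted once, each edge may relax once.
Each heap operation costs O(log V).
V + E = 27 + 74 = 101
ceil(log2(27)) = 5 (since 2^4 = 16 < 27 <= 32 = 2^5)
Total heap work = (V+E) * ceil(log2(V)) = 101 * 5 = 505


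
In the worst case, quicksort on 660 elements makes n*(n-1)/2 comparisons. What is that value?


Sum of comparisons per partition:
659 + 658 + ... + 1 + 0
= 660 * (660 - 1) / 2
= 660 * 659 / 2
= 217470


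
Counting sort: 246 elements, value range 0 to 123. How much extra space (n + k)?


n = 246 (output array)
k = 124 (count array for 124 distinct values)
Extra space = 246 + 124 = 370


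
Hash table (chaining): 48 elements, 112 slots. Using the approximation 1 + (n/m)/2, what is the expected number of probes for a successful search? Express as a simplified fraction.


Computing expected probes:
alpha = 48/112
= 1 + alpha/2
= 1 + 48/(2*112)
= (2*112 + 48) / (2*112)
= 272/224 = 17/14


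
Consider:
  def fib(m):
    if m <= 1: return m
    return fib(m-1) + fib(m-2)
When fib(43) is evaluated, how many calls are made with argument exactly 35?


Let N(m) = number of times fib(m) is called while evaluating fib(43).
N(43) = 1 (the initial call).
N(42) = 1 (only fib(43) calls it).
For 1 <= m <= 41: fib(m) is called by fib(m+1) and fib(m+2), so
  N(m) = N(m+1) + N(m+2).
fib(0) is called only by fib(2), so N(0) = N(2).
Walk down from m=43:
  N(43)=1, N(42)=1, N(41)=2, N(40)=3, N(39)=5, N(38)=8, N(37)=13, N(36)=21, N(35)=34
N(35) = 34


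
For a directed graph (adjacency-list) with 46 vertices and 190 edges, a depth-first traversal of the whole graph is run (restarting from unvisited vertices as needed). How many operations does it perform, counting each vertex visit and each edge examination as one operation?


A full DFS traversal visits each vertex once and examines each edge once.
V = 46
E = 190
Sum = 46 + 190 = 236


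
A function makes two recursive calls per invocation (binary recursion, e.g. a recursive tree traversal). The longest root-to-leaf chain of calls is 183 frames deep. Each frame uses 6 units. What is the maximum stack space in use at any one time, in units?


Binary recursion: the two calls run one after the other, so only one root-to-leaf chain of frames is on the stack at a time.
Maximum depth (longest chain) = 183 frames
Each frame = 6 units
Max stack space = 183 * 6 = 1098


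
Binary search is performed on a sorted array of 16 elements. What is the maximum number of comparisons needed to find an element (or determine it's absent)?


Binary search halves the search space each comparison:
  Step 1: search space = 16 -> 8
  Step 2: search space = 8 -> 4
  Step 3: search space = 4 -> 2
  Step 4: search space = 2 -> 1
  Step 5: search space = 1 (final check)
Maximum comparisons = floor(log2(16)) + 1 = 4 + 1 = 5


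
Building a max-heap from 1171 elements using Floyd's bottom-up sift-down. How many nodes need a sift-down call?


In a heap of 1171 elements (0-indexed array):
  Last element index: 1170
  Parent of last element: floor((1170 - 1) / 2) = 584
  Internal nodes: indices 0 to 584
  Count = floor(1171/2) = 585


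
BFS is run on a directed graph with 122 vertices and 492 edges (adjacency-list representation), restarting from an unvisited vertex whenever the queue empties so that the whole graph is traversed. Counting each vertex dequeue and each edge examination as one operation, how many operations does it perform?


A full BFS traversal dequeues each vertex exactly once and examines each directed edge exactly once.
V = 122 (vertex processing cost)
E = 492 (edge examination cost)
Total operations proportional to V + E = 122 + 492 = 614


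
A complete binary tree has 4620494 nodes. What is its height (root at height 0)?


In a complete binary tree, level k holds nodes 2^k .. 2^(k+1)-1 (1-indexed).
Height = floor(log2(n)) = floor(log2(4620494)) = 22
Check: 2^22 = 4194304 <= 4620494 < 8388608 = 2^23


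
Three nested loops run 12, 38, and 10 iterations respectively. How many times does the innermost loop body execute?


Loop 1 (outermost): 12 iterations
Loop 2 (middle): 38 iterations per outer
Loop 3 (innermost): 10 iterations per middle
Total = 12 * 38 * 10 = 4560


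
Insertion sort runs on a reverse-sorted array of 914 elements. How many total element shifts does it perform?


Sum of shifts = 1 + 2 + 3 + ... + 913
= 914 * 913 / 2
= 834482 / 2
= 417241


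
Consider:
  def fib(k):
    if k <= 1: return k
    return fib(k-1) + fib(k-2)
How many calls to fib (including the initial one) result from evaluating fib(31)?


Let C(m) = total calls to evaluate fib(m). Then C(0)=C(1)=1, and
C(m) = 1 + C(m-1) + C(m-2) for m >= 2.
Build the table (each entry = 1 + previous two):
  C(0) = 1
  C(1) = 1
  C(2) = 1 + 1 + 1 = 3
  C(3) = 1 + 3 + 1 = 5
  C(4) = 1 + 5 + 3 = 9
  C(5) = 1 + 9 + 5 = 15
  C(6) = 1 + 15 + 9 = 25
  C(7) = 1 + 25 + 15 = 41
  C(8) = 1 + 41 + 25 = 67
  C(9) = 1 + 67 + 41 = 109
  C(10) = 1 + 109 + 67 = 177
  C(11) = 1 + 177 + 109 = 287
  C(12) = 1 + 287 + 177 = 465
  C(13) = 1 + 465 + 287 = 753
  C(14) = 1 + 753 + 465 = 1219
  C(15) = 1 + 1219 + 753 = 1973
  C(16) = 1 + 1973 + 1219 = 3193
  C(17) = 1 + 3193 + 1973 = 5167
  C(18) = 1 + 5167 + 3193 = 8361
  C(19) = 1 + 8361 + 5167 = 13529
  C(20) = 1 + 13529 + 8361 = 21891
  C(21) = 1 + 21891 + 13529 = 35421
  C(22) = 1 + 35421 + 21891 = 57313
  C(23) = 1 + 57313 + 35421 = 92735
  C(24) = 1 + 92735 + 57313 = 150049
  C(25) = 1 + 150049 + 92735 = 242785
  C(26) = 1 + 242785 + 150049 = 392835
  C(27) = 1 + 392835 + 242785 = 635621
  C(28) = 1 + 635621 + 392835 = 1028457
  C(29) = 1 + 1028457 + 635621 = 1664079
  C(30) = 1 + 1664079 + 1028457 = 2692537
  C(31) = 1 + 2692537 + 1664079 = 4356617
Total calls for fib(31) = 4356617


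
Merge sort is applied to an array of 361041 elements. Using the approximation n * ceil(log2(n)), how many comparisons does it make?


Merge sort divides the array into halves recursively.
Number of levels = ceil(log2(361041)) = 19
At each level, approximately n = 361041 comparisons are needed for merging.
Total comparisons ~ n * ceil(log2(n)) = 361041 * 19 = 6859779


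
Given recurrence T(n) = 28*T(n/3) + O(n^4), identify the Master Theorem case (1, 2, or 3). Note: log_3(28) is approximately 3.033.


Master Theorem parameters: a=28, b=3, c=4
log_b(a) = 3.033
Compare b^c with a: 3^4 = 81 > 28, so c > log_b(a).
Comparing c=4 vs log_b(a)=3.033:
4 > 3.033 => Case 3
Result: T(n) = O(n^4)
Master Theorem case = 3


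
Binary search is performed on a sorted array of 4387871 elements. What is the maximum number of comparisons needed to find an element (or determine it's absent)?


Binary search halves the search space each comparison:
  Step 1: search space = 4387871 -> 2193935
  Step 2: search space = 2193935 -> 1096967
  Step 3: search space = 1096967 -> 548483
  Step 4: search space = 548483 -> 274241
  Step 5: search space = 274241 -> 137120
  Step 6: search space = 137120 -> 68560
  Step 7: search space = 68560 -> 34280
  Step 8: search space = 34280 -> 17140
  Step 9: search space = 17140 -> 8570
  Step 10: search space = 8570 -> 4285
  Step 11: search space = 4285 -> 2142
  Step 12: search space = 2142 -> 1071
  Step 13: search space = 1071 -> 535
  Step 14: search space = 535 -> 267
  Step 15: search space = 267 -> 133
  Step 16: search space = 133 -> 66
  Step 17: search space = 66 -> 33
  Step 18: search space = 33 -> 16
  Step 19: search space = 16 -> 8
  Step 20: search space = 8 -> 4
  Step 21: search space = 4 -> 2
  Step 22: search space = 2 -> 1
  Step 23: search space = 1 (final check)
Maximum comparisons = floor(log2(4387871)) + 1 = 22 + 1 = 23


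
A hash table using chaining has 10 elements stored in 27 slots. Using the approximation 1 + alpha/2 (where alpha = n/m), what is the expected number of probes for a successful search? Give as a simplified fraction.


Load factor alpha = n/m = 10/27
Expected probes = 1 + alpha/2 = 1 + 10/(2*27)
= 1 + 10/54
= 54/54 + 10/54
= 64/54
Simplify: 32/27


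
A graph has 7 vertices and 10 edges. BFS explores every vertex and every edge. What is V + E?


A full BFS traversal dequeues each vertex once and examines each edge once.
Vertex visits: 7
Edge visits: 10
V + E = 7 + 10 = 17


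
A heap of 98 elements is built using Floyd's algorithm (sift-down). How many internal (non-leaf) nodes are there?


Leaf nodes occupy roughly half the array.
Sift-down is called for each internal node, starting from the last one.
Internal nodes = floor(n/2) = floor(98/2) = 49


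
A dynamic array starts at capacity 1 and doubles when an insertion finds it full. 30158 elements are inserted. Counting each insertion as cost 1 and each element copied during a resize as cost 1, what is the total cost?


n = 30158
Insertion costs: 30158
Resizes copy 1, 2, 4, ... up to the largest power of 2 that is <= n-1 = 30157, i.e. 16384.
Copy costs = 1 + 2 + 4 + 8 + 16 + 32 + 64 + 128 + 256 + 512 + 1024 + 2048 + 4096 + 8192 + 16384 = 32767
Total = 30158 + 32767 = 62925


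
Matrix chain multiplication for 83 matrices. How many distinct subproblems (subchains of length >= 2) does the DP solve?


Subproblems are indexed by (i, j) where i < j.
Number of such pairs = n*(n-1)/2
= 83 * 82 / 2
= 3403


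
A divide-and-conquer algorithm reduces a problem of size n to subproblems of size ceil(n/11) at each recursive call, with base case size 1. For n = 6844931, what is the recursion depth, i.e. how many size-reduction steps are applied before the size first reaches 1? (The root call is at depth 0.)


Each step divides the size by 11 (rounding up); after k steps the size is ceil(n/11^k), which equals 1 exactly when 11^k >= n.
So the depth is the smallest k with 11^k >= 6844931, i.e. ceil(log_11(6844931)).
11^6 = 1771561 < 6844931 <= 19487171 = 11^7
Recursion depth = 7


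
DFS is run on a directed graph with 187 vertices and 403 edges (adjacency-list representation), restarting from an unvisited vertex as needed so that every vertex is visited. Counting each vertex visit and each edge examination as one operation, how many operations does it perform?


A full DFS traversal processes each vertex exactly once (push/pop on stack).
Each directed edge is examined once.
V = 187, E = 403
V + E = 590


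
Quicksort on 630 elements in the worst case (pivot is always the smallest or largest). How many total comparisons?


In the worst case, each partition step picks the worst pivot:
  Partition 1: 629 comparisons (n-1 elements to compare)
  Partition 2: 628 comparisons
  Partition 3: 627 comparisons
  Partition 4: 626 comparisons
  Partition 5: 625 comparisons
  ...
  Last partition: 0 comparisons
Total = (n-1) + (n-2) + ... + 1 + 0 = n*(n-1)/2
= 630*629/2 = 198135


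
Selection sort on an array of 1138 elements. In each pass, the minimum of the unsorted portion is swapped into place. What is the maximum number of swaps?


Selection sort performs one swap per pass:
  Pass 1: find min in positions 0 to 1137, swap with position 0
  Pass 2: find min in positions 1 to 1137, swap with position 1
  Pass 3: find min in positions 2 to 1137, swap with position 2
  Pass 4: find min in positions 3 to 1137, swap with position 3
  Pass 5: find min in positions 4 to 1137, swap with position 4
  ... (1132 more passes)
Total passes (and swaps) = n - 1 = 1138 - 1 = 1137


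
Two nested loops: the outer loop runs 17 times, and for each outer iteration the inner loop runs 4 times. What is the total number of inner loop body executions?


Outer loop: 17 iterations
Inner loop: 4 iterations per outer iteration
Total = 17 * 4 = 68


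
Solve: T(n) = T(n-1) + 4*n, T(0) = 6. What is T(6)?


Expanding the recurrence:
T(6) = T(5) + 4*6
       = T(4) + 4*5 + 4*6
       ...
       = T(0) + 4*(1 + 2 + ... + 6)
       = 6 + 4 * 6*7/2
       = 6 + 4 * 21
       = 6 + 84 = 90


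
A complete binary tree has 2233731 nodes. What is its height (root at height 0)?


In a complete binary tree, level k holds nodes 2^k .. 2^(k+1)-1 (1-indexed).
Height = floor(log2(n)) = floor(log2(2233731)) = 21
Check: 2^21 = 2097152 <= 2233731 < 4194304 = 2^22


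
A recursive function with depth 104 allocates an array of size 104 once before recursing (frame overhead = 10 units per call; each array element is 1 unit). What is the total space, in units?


Array allocation: 104 units (allocated once)
Stack frames: 104 deep * 10 per frame = 1040 units
Total = 104 + 1040 = 1144


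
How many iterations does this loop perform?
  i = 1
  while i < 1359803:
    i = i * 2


The loop variable doubles each iteration:
i = 1 -> 2 -> 4 -> 8 -> 16 -> 32 -> 64 -> 128 -> 256 -> 512 -> 1024 -> 2048 -> 4096 -> 8192 -> 16384 -> 32768 -> 65536 -> 131072 -> 262144 -> 524288 -> 1048576 -> 2097152 (stop, 2097152 >= 1359803)
Number of doublings = ceil(log2(1359803)) = 21


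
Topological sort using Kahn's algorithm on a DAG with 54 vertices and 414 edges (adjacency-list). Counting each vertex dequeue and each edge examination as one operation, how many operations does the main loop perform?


Kahn's algorithm:
  1. Compute in-degrees: O(V + E)
  2. Process queue: each vertex dequeued once (O(V))
     each edge examined once (O(E))
Total = V + E = 54 + 414 = 468


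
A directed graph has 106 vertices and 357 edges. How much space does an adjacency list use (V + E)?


Adjacency list: one list head per vertex + one entry per edge
Vertex heads: 106
Edge entries: 357
Total = 106 + 357 = 463


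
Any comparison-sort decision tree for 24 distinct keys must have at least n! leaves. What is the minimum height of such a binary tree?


A binary decision tree of height h has at most 2^h leaves and needs at least n! of them, so h >= ceil(log2(n!)).
Compute 24! as a running product:
  x2 = 2, x3 = 6, x4 = 24, x5 = 120
  x6 = 720, x7 = 5040, x8 = 40320, x9 = 362880
  x10 = 3628800, x11 = 39916800, x12 = 479001600, x13 = 6227020800
  x14 = 87178291200, x15 = 1307674368000, x16 = 20922789888000, x17 = 355687428096000
  x18 = 6402373705728000, x19 = 121645100408832000, x20 = 2432902008176640000, x21 = 51090942171709440000
  x22 = 1124000727777607680000, x23 = 25852016738884976640000, x24 = 620448401733239439360000
24! = 620448401733239439360000
Bracket between powers of 2:
  2^79 = 604462909807314587353088 < 620448401733239439360000 <= 1208925819614629174706176 = 2^80
So ceil(log2(24!)) = 80


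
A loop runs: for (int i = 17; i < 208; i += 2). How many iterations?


Loop starts at i = 17, increments by 2, stops when i >= 208.
Number of iterations = ceil((208 - 17) / 2)
= ceil(191 / 2)
= 96


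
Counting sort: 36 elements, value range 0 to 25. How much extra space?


n = 36 (output array)
k = 26 (count array for 26 distinct values)
Extra space = 36 + 26 = 62


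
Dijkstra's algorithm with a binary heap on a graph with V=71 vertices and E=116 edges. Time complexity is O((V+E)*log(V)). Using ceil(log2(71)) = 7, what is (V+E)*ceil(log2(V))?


Dijkstra with a binary heap: each vertex is extracted once, each edge may relax once.
Each heap operation costs O(log V).
V + E = 71 + 116 = 187
ceil(log2(71)) = 7 (since 2^6 = 64 < 71 <= 128 = 2^7)
Total heap work = (V+E) * ceil(log2(V)) = 187 * 7 = 1309


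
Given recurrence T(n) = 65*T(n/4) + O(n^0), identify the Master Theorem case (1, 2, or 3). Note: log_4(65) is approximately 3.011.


Master Theorem parameters: a=65, b=4, c=0
log_b(a) = 3.011
Compare b^c with a: 4^0 = 1 < 65, so c < log_b(a).
Comparing c=0 vs log_b(a)=3.011:
0 < 3.011 => Case 1
Result: T(n) = O(n^(log_4 65)) ~ O(n^3.011)
Master Theorem case = 1


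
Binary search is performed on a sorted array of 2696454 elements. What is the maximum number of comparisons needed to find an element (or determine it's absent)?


Binary search halves the search space each comparison:
  Step 1: search space = 2696454 -> 1348227
  Step 2: search space = 1348227 -> 674113
  Step 3: search space = 674113 -> 337056
  Step 4: search space = 337056 -> 168528
  Step 5: search space = 168528 -> 84264
  Step 6: search space = 84264 -> 42132
  Step 7: search space = 42132 -> 21066
  Step 8: search space = 21066 -> 10533
  Step 9: search space = 10533 -> 5266
  Step 10: search space = 5266 -> 2633
  Step 11: search space = 2633 -> 1316
  Step 12: search space = 1316 -> 658
  Step 13: search space = 658 -> 329
  Step 14: search space = 329 -> 164
  Step 15: search space = 164 -> 82
  Step 16: search space = 82 -> 41
  Step 17: search space = 41 -> 20
  Step 18: search space = 20 -> 10
  Step 19: search space = 10 -> 5
  Step 20: search space = 5 -> 2
  Step 21: search space = 2 -> 1
  Step 22: search space = 1 (final check)
Maximum comparisons = floor(log2(2696454)) + 1 = 21 + 1 = 22


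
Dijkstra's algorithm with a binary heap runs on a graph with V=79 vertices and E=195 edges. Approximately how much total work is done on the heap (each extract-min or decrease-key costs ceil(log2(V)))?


Dijkstra with a binary heap: each vertex is extracted once, each edge may relax once.
Each heap operation costs O(log V).
V + E = 79 + 195 = 274
ceil(log2(79)) = 7 (since 2^6 = 64 < 79 <= 128 = 2^7)
Total heap work = (V+E) * ceil(log2(V)) = 274 * 7 = 1918


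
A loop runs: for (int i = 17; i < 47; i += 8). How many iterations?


Loop starts at i = 17, increments by 8, stops when i >= 47.
Number of iterations = ceil((47 - 17) / 8)
= ceil(30 / 8)
= 4


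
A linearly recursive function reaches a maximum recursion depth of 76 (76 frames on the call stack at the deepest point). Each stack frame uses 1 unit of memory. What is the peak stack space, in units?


Maximum recursion depth = 76 frames
Memory per frame = 1 unit
Total stack space = depth * frame_size
= 76 * 1 = 76


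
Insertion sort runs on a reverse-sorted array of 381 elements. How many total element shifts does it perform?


Sum of shifts = 1 + 2 + 3 + ... + 380
= 381 * 380 / 2
= 144780 / 2
= 72390


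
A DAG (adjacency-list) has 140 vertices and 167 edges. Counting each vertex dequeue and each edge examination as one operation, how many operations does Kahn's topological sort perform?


V = 140 (vertex processing)
E = 167 (edge processing)
V + E = 140 + 167 = 307


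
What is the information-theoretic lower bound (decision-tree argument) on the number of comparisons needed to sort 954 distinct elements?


A binary decision tree of height h has at most 2^h leaves and needs at least n! of them, so h >= ceil(log2(n!)).
954! is far too large to multiply out, so use Stirling's series:
  ln(n!) ~ n ln n - n + (1/2) ln(2 pi n) + 1/(12n)  (error below 1/(360 n^3), negligible here)
  ln(954) = 6.8606637
  n ln n = 954 * 6.8606637 = 6545.0732
  (1/2) ln(2 pi * 954) = (1/2) ln(5994.1588) = 4.3493
  1/(12*954) = 0.0001
  ln(954!) ~ 6545.0732 - 954 + 4.3493 + 0.0001 = 5595.4226
Convert to base 2: log2(954!) = 5595.4226 / ln 2 = 5595.4226 / 0.69314718 = 8072.4884
ceil(8072.4884) = 8073


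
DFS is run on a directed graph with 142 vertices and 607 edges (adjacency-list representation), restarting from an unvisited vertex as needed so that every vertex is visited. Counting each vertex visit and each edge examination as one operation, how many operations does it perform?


A full DFS traversal processes each vertex exactly once (push/pop on stack).
Each directed edge is examined once.
V = 142, E = 607
V + E = 749


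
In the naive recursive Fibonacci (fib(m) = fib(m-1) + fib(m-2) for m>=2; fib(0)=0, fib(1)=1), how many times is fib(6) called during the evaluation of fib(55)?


Let N(m) = number of times fib(m) is called while evaluating fib(55).
N(55) = 1 (the initial call).
N(54) = 1 (only fib(55) calls it).
For 1 <= m <= 53: fib(m) is called by fib(m+1) and fib(m+2), so
  N(m) = N(m+1) + N(m+2).
fib(0) is called only by fib(2), so N(0) = N(2).
Walk down from m=55:
  N(55)=1, N(54)=1, N(53)=2, N(52)=3, N(51)=5, N(50)=8, N(49)=13, N(48)=21, N(47)=34, N(46)=55, N(45)=89, N(44)=144, N(43)=233, N(42)=377, N(41)=610, N(40)=987, N(39)=1597, N(38)=2584, N(37)=4181, N(36)=6765, N(35)=10946, N(34)=17711, N(33)=28657, N(32)=46368, N(31)=75025, N(30)=121393, N(29)=196418, N(28)=317811, N(27)=514229, N(26)=832040, N(25)=1346269, N(24)=2178309, N(23)=3524578, N(22)=5702887, N(21)=9227465, N(20)=14930352, N(19)=24157817, N(18)=39088169, N(17)=63245986, N(16)=102334155, N(15)=165580141, N(14)=267914296, N(13)=433494437, N(12)=701408733, N(11)=1134903170, N(10)=1836311903, N(9)=2971215073, N(8)=4807526976, N(7)=7778742049, N(6)=12586269025
N(6) = 12586269025


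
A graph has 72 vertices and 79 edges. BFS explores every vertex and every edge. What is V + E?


A full BFS traversal dequeues each vertex once and examines each edge once.
Vertex visits: 72
Edge visits: 79
V + E = 72 + 79 = 151


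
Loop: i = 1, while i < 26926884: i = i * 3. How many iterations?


i multiplies by 3 each step:
i = 1 -> 3 -> 9 -> 27 -> 81 -> 243 -> 729 -> 2187 -> 6561 -> 19683 -> 59049 -> 177147 -> 531441 -> 1594323 -> 4782969 -> 14348907 -> 43046721 (stop)
Iterations = ceil(log_3(26926884)) = 16


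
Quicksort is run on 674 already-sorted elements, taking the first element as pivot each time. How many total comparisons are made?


Sum of comparisons per partition:
673 + 672 + ... + 1 + 0
= 674 * (674 - 1) / 2
= 674 * 673 / 2
= 226801


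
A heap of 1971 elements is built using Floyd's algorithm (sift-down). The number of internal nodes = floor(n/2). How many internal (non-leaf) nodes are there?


Leaf nodes occupy roughly half the array.
Sift-down is called for each internal node, starting from the last one.
Internal nodes = floor(n/2) = floor(1971/2) = 985


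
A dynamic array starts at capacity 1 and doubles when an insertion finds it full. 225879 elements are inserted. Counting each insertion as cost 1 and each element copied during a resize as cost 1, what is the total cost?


n = 225879
Insertion costs: 225879
Resizes copy 1, 2, 4, ... up to the largest power of 2 that is <= n-1 = 225878, i.e. 131072.
Copy costs = 1 + 2 + 4 + 8 + 16 + 32 + 64 + 128 + 256 + 512 + 1024 + 2048 + 4096 + 8192 + 16384 + 32768 + 65536 + 131072 = 262143
Total = 225879 + 262143 = 488022


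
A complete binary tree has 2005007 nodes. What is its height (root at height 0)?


In a complete binary tree, level k holds nodes 2^k .. 2^(k+1)-1 (1-indexed).
Height = floor(log2(n)) = floor(log2(2005007)) = 20
Check: 2^20 = 1048576 <= 2005007 < 2097152 = 2^21


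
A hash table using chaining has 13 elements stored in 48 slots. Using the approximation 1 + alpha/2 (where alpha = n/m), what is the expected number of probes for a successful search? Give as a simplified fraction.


Load factor alpha = n/m = 13/48
Expected probes = 1 + alpha/2 = 1 + 13/(2*48)
= 1 + 13/96
= 96/96 + 13/96
= 109/96


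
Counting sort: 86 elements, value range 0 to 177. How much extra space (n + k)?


n = 86 (output array)
k = 178 (count array for 178 distinct values)
Extra space = 86 + 178 = 264


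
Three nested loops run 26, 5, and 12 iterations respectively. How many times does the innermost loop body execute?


Loop 1 (outermost): 26 iterations
Loop 2 (middle): 5 iterations per outer
Loop 3 (innermost): 12 iterations per middle
Total = 26 * 5 * 12 = 1560


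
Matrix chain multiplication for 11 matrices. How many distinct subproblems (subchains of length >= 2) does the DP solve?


Subproblems are indexed by (i, j) where i < j.
Number of such pairs = n*(n-1)/2
= 11 * 10 / 2
= 55


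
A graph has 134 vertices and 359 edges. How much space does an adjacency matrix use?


Adjacency matrix: V x V grid of entries
Space = V^2 = 134^2 = 134 * 134 = 17956


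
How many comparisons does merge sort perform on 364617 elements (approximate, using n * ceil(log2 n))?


Recursion depth: ceil(log2(364617)) = 19
Each recursion level merges n = 364617 elements
Total = 364617 * 19 = 6927723


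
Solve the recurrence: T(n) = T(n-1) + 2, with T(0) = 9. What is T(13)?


Unrolling the recurrence:
T(13) = T(12) + 2
       = T(11) + 2 + 2
       = T(10) + 2*3
       ...
       = T(0) + 2*13
       = 9 + 26 = 35


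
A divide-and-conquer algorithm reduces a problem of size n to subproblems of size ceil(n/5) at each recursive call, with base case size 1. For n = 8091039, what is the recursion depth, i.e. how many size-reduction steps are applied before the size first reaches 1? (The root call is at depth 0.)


Each step divides the size by 5 (rounding up); after k steps the size is ceil(n/5^k), which equals 1 exactly when 5^k >= n.
So the depth is the smallest k with 5^k >= 8091039, i.e. ceil(log_5(8091039)).
5^9 = 1953125 < 8091039 <= 9765625 = 5^10
Recursion depth = 10


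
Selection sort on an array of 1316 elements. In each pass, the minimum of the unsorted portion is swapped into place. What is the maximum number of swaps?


Selection sort performs one swap per pass:
  Pass 1: find min in positions 0 to 1315, swap with position 0
  Pass 2: find min in positions 1 to 1315, swap with position 1
  Pass 3: find min in positions 2 to 1315, swap with position 2
  Pass 4: find min in positions 3 to 1315, swap with position 3
  Pass 5: find min in positions 4 to 1315, swap with position 4
  ... (1310 more passes)
Total passes (and swaps) = n - 1 = 1316 - 1 = 1315


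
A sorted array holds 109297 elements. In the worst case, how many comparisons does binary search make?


Halving sequence: 109297 -> 54648 -> 27324 -> 13662 -> 6831 -> 3415 -> 1707 -> 853 -> 426 -> 213 -> 106 -> 53 -> 26 -> 13 -> 6 -> 3 -> 1
Number of halvings = 16
Max comparisons = 16 + 1 = 17


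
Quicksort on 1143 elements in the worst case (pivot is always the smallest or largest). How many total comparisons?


In the worst case, each partition step picks the worst pivot:
  Partition 1: 1142 comparisons (n-1 elements to compare)
  Partition 2: 1141 comparisons
  Partition 3: 1140 comparisons
  Partition 4: 1139 comparisons
  Partition 5: 1138 comparisons
  ...
  Last partition: 0 comparisons
Total = (n-1) + (n-2) + ... + 1 + 0 = n*(n-1)/2
= 1143*1142/2 = 652653


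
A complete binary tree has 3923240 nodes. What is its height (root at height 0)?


In a complete binary tree, level k holds nodes 2^k .. 2^(k+1)-1 (1-indexed).
Height = floor(log2(n)) = floor(log2(3923240)) = 21
Check: 2^21 = 2097152 <= 3923240 < 4194304 = 2^22


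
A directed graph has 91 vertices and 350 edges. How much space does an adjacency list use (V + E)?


Adjacency list: one list head per vertex + one entry per edge
Vertex heads: 91
Edge entries: 350
Total = 91 + 350 = 441


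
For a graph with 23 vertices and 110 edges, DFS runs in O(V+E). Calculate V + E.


A full DFS traversal visits each vertex once and examines each edge once.
V = 23
E = 110
Sum = 23 + 110 = 133


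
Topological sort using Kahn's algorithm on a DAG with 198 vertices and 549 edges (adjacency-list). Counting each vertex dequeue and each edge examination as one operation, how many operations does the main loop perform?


Kahn's algorithm:
  1. Compute in-degrees: O(V + E)
  2. Process queue: each vertex dequeued once (O(V))
     each edge examined once (O(E))
Total = V + E = 198 + 549 = 747


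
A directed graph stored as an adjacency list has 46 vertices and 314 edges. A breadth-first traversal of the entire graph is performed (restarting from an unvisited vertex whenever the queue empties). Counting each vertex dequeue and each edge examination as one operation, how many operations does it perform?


A full BFS traversal dequeues each vertex once and examines each edge once.
Vertex visits: 46
Edge visits: 314
V + E = 46 + 314 = 360


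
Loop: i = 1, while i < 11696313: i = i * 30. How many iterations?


i multiplies by 30 each step:
i = 1 -> 30 -> 900 -> 27000 -> 810000 -> 24300000 (stop)
Iterations = ceil(log_30(11696313)) = 5


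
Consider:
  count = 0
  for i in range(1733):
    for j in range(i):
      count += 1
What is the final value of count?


For each i, the inner loop runs i times:
  i=0: inner runs 0 times
  i=1: inner runs 1 time
  i=2: inner runs 2 times
  i=3: inner runs 3 times
  i=4: inner runs 4 times
  i=5: inner runs 5 times
  i=6: inner runs 6 times
  i=7: inner runs 7 times
  ...
Total = 0 + 1 + 2 + ... + 1732 = 1733*(1733-1)/2 = 1500778


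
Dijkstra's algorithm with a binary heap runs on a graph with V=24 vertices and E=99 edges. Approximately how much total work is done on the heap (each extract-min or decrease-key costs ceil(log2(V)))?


Dijkstra with a binary heap: each vertex is extracted once, each edge may relax once.
Each heap operation costs O(log V).
V + E = 24 + 99 = 123
ceil(log2(24)) = 5 (since 2^4 = 16 < 24 <= 32 = 2^5)
Total heap work = (V+E) * ceil(log2(V)) = 123 * 5 = 615


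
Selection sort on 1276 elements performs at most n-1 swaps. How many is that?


Each of the 1275 passes places one element in its final position.
Pass 1: swap minimum into position 0
Pass 2: swap minimum of remaining into position 1
...
Pass 1275: last two elements, one swap
Maximum swaps = 1276 - 1 = 1275


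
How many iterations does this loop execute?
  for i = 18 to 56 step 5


The loop variable i takes values starting at 18 and increments by 5 each iteration.
Sequence: i = 18, 23, 28, 33, 38, 43, 48, 53
The upper bound 56 is inclusive, so the count is floor((last - first) / step) + 1:
floor((56 - 18) / 5) + 1 = floor(38/5) + 1 = 7 + 1 = 8


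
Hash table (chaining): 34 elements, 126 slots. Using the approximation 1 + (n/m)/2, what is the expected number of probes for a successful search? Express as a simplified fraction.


Computing expected probes:
alpha = 34/126
= 1 + alpha/2
= 1 + 34/(2*126)
= (2*126 + 34) / (2*126)
= 286/252 = 143/126


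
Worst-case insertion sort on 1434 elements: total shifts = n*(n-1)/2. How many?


Sum of shifts = 1 + 2 + 3 + ... + 1433
= 1434 * 1433 / 2
= 2054922 / 2
= 1027461


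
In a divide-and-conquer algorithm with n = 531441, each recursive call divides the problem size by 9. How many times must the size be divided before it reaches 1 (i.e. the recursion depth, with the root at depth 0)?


Number of divisions = log_9(531441)
Sizes: 531441 -> 59049 -> 6561 -> 729 -> 81 -> 9 -> 1 (6 divisions)
Recursion depth = 6


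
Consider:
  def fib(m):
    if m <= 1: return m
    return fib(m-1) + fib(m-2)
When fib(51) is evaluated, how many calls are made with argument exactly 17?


Let N(m) = number of times fib(m) is called while evaluating fib(51).
N(51) = 1 (the initial call).
N(50) = 1 (only fib(51) calls it).
For 1 <= m <= 49: fib(m) is called by fib(m+1) and fib(m+2), so
  N(m) = N(m+1) + N(m+2).
fib(0) is called only by fib(2), so N(0) = N(2).
Walk down from m=51:
  N(51)=1, N(50)=1, N(49)=2, N(48)=3, N(47)=5, N(46)=8, N(45)=13, N(44)=21, N(43)=34, N(42)=55, N(41)=89, N(40)=144, N(39)=233, N(38)=377, N(37)=610, N(36)=987, N(35)=1597, N(34)=2584, N(33)=4181, N(32)=6765, N(31)=10946, N(30)=17711, N(29)=28657, N(28)=46368, N(27)=75025, N(26)=121393, N(25)=196418, N(24)=317811, N(23)=514229, N(22)=832040, N(21)=1346269, N(20)=2178309, N(19)=3524578, N(18)=5702887, N(17)=9227465
N(17) = 9227465


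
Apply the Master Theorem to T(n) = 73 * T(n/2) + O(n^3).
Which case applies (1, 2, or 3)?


The Master Theorem: T(n) = a*T(n/b) + O(n^c)
  a = 73, b = 2, c = 3
log_b(a) = log_2(73) ~ 6.19
Compare b^c with a: 2^3 = 8 < 73, so c < log_b(a).
Since c < log_b(a), Case 1 applies.
T(n) = O(n^(log_2 73)) ~ O(n^6.19)
Master Theorem case = 1


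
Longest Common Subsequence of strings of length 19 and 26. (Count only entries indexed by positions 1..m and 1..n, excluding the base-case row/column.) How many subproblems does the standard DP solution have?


DP table indexed by positions in both strings.
First string: 19 positions
Second string: 26 positions
Total = 19 * 26 = 494


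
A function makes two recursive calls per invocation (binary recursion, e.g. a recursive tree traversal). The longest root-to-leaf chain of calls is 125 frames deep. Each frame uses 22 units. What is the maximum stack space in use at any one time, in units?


Binary recursion: the two calls run one after the other, so only one root-to-leaf chain of frames is on the stack at a time.
Maximum depth (longest chain) = 125 frames
Each frame = 22 units
Max stack space = 125 * 22 = 2750


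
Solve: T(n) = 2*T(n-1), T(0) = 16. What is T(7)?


Unrolling:
T(7) = 2*T(6) = 2^2*T(5) = ... = 2^7*T(0)
= 2^7 * 16
= 128 * 16 = 2048


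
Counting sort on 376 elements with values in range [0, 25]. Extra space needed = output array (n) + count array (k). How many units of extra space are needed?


Output array size: 376 (to store sorted result)
Count array size: 26 (one slot per possible value, range 0 to 25)
Total extra space = 376 + 26 = 402


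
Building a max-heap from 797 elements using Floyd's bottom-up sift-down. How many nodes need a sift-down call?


In a heap of 797 elements (0-indexed array):
  Last element index: 796
  Parent of last element: floor((796 - 1) / 2) = 397
  Internal nodes: indices 0 to 397
  Count = floor(797/2) = 398


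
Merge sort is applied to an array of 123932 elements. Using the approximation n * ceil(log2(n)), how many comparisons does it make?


Merge sort divides the array into halves recursively.
Number of levels = ceil(log2(123932)) = 17
At each level, approximately n = 123932 comparisons are needed for merging.
Total comparisons ~ n * ceil(log2(n)) = 123932 * 17 = 2106844


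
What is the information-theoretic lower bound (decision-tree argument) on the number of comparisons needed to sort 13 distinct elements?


A binary decision tree of height h has at most 2^h leaves and needs at least n! of them, so h >= ceil(log2(n!)).
Compute 13! as a running product:
  x2 = 2, x3 = 6, x4 = 24, x5 = 120
  x6 = 720, x7 = 5040, x8 = 40320, x9 = 362880
  x10 = 3628800, x11 = 39916800, x12 = 479001600, x13 = 6227020800
13! = 6227020800
Bracket between powers of 2:
  2^32 = 4294967296 < 6227020800 <= 8589934592 = 2^33
So ceil(log2(13!)) = 33


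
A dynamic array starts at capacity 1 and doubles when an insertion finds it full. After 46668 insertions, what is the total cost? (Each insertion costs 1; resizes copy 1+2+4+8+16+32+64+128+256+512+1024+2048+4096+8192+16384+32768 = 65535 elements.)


Insertion cost: 46668 (one per element)
Resizes occur just before inserting elements 2, 3, 5, 9, ...
Elements copied at each resize: 1 + 2 + 4 + 8 + 16 + 32 + 64 + 128 + 256 + 512 + 1024 + 2048 + 4096 + 8192 + 16384 + 32768
Sum of copies = 65535 (geometric series: 2^k - 1)
Total = 46668 + 65535 = 112203


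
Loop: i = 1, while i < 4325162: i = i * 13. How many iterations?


i multiplies by 13 each step:
i = 1 -> 13 -> 169 -> 2197 -> 28561 -> 371293 -> 4826809 (stop)
Iterations = ceil(log_13(4325162)) = 6


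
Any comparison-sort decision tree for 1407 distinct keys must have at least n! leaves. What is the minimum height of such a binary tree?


A binary decision tree of height h has at most 2^h leaves and needs at least n! of them, so h >= ceil(log2(n!)).
1407! is far too large to multiply out, so use Stirling's series:
  ln(n!) ~ n ln n - n + (1/2) ln(2 pi n) + 1/(12n)  (error below 1/(360 n^3), negligible here)
  ln(1407) = 7.2492151
  n ln n = 1407 * 7.2492151 = 10199.6456
  (1/2) ln(2 pi * 1407) = (1/2) ln(8840.4417) = 4.5435
  1/(12*1407) = 0.0001
  ln(1407!) ~ 10199.6456 - 1407 + 4.5435 + 0.0001 = 8797.1892
Convert to base 2: log2(1407!) = 8797.1892 / ln 2 = 8797.1892 / 0.69314718 = 12691.6612
ceil(12691.6612) = 12692


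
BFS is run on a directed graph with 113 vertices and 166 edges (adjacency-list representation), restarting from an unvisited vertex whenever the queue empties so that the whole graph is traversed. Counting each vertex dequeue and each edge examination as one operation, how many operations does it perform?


A full BFS traversal dequeues each vertex exactly once and examines each directed edge exactly once.
V = 113 (vertex processing cost)
E = 166 (edge examination cost)
Total operations proportional to V + E = 113 + 166 = 279


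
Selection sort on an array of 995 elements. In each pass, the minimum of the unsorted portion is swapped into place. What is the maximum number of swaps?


Selection sort performs one swap per pass:
  Pass 1: find min in positions 0 to 994, swap with position 0
  Pass 2: find min in positions 1 to 994, swap with position 1
  Pass 3: find min in positions 2 to 994, swap with position 2
  Pass 4: find min in positions 3 to 994, swap with position 3
  Pass 5: find min in positions 4 to 994, swap with position 4
  ... (989 more passes)
Total passes (and swaps) = n - 1 = 995 - 1 = 994


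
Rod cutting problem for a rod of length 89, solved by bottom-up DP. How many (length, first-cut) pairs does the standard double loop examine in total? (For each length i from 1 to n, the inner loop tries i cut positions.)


For each subproblem length i = 1..89, the inner loop considers i possible first cuts.
Total = 1 + 2 + ... + 89
= 89*(89+1)/2
= 89*90/2 = 4005
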